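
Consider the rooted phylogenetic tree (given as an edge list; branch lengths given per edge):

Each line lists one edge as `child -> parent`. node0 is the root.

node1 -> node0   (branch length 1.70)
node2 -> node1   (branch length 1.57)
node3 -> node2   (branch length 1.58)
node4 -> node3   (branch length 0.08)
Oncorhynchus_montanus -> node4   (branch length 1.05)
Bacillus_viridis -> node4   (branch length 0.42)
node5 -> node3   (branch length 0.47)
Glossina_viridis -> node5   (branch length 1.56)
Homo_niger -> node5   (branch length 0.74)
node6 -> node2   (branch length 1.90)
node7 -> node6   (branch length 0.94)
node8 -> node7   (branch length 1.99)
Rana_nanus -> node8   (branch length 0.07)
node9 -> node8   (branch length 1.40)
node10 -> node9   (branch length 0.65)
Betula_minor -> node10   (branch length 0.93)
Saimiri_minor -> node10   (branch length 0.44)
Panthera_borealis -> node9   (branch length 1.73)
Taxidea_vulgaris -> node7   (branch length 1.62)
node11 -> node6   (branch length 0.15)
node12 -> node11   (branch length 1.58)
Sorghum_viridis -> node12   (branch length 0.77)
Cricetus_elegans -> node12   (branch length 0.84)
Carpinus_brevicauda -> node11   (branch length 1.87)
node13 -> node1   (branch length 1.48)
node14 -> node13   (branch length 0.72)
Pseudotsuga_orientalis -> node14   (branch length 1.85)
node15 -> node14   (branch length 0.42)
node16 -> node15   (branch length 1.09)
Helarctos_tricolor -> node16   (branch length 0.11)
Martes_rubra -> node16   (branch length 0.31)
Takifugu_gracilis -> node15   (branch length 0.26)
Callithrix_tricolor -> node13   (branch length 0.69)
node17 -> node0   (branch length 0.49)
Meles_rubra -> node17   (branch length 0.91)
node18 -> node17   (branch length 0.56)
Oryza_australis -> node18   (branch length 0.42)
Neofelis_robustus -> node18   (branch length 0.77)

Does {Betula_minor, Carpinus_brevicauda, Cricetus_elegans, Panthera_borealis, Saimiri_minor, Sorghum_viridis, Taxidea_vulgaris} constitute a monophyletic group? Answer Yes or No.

The MRCA of the listed taxa subtends (((Rana_nanus,((Betula_minor,Saimiri_minor),Panthera_borealis)),Taxidea_vulgaris),((Sorghum_viridis,Cricetus_elegans),Carpinus_brevicauda)).
That clade also contains Rana_nanus, which is not in the proposed group, so the group is not monophyletic.

No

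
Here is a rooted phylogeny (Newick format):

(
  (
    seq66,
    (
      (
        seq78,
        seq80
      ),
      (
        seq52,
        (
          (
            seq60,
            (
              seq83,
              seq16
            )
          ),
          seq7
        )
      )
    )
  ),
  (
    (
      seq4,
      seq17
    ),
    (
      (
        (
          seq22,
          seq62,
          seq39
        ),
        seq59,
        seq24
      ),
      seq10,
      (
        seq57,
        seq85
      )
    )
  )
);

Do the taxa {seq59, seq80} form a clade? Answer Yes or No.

The MRCA of the listed taxa is the root, so the smallest clade containing them is the whole tree.
That clade also contains seq10, seq16, seq17, seq22, seq24, seq39, seq4, seq52, seq57, seq60, seq62, seq66, seq7, seq78, seq83, seq85, which are not in the proposed group, so the group is not monophyletic.

No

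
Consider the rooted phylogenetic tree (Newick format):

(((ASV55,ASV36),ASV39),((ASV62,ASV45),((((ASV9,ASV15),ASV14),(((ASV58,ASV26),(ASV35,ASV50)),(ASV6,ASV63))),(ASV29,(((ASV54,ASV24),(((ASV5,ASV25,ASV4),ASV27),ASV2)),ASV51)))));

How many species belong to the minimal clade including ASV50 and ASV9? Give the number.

The MRCA of ASV50 and ASV9 is the node subtending (((ASV9,ASV15),ASV14),(((ASV58,ASV26),(ASV35,ASV50)),(ASV6,ASV63))).
That clade contains 9 terminal taxa: ASV14, ASV15, ASV26, ASV35, ASV50, ASV58, ASV6, ASV63, ASV9.

9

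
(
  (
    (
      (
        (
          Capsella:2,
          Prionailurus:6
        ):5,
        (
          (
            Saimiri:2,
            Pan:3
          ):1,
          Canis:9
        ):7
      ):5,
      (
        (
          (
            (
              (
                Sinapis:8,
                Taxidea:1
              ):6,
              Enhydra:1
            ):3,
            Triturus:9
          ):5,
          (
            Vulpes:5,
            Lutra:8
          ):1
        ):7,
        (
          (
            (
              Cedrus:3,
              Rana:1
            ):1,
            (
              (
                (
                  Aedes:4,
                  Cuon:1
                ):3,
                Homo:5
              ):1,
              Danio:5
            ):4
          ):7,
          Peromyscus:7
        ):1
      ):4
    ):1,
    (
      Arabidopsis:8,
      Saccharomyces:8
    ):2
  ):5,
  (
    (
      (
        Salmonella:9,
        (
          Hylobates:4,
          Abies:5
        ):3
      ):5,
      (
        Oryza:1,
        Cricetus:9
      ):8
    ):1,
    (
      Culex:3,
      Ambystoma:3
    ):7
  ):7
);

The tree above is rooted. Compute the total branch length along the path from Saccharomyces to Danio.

32

The path runs Saccharomyces → … → MRCA → … → Danio; the MRCA is the node subtending ((((Capsella,Prionailurus),((Saimiri,Pan),Canis)),(((((Sinapis,Taxidea),Enhydra),Triturus),(Vulpes,Lutra)),(((Cedrus,Rana),(((Aedes,Cuon),Homo),Danio)),Peromyscus))),(Arabidopsis,Saccharomyces)).
Branch lengths along that path: 8 + 2 + 1 + 4 + 1 + 7 + 4 + 5 = 32.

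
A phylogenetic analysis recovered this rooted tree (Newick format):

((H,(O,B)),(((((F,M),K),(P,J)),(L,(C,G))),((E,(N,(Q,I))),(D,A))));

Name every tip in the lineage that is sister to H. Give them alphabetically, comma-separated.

B, O

H attaches to the tree at the node subtending (H,(O,B)).
The other lineage descending from that same node — the sister group — is (O,B); its 2 tips in alphabetical order are the answer.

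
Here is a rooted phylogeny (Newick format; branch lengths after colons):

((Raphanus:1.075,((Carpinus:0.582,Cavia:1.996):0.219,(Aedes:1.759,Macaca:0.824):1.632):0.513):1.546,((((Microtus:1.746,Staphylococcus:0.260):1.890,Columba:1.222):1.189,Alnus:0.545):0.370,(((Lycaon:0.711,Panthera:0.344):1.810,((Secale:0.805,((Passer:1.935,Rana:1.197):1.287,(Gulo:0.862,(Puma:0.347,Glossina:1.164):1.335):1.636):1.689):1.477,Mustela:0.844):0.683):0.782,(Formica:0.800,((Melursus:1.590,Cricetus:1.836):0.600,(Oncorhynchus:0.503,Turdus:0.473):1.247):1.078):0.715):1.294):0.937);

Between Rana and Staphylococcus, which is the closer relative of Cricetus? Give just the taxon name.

Rana

The MRCA of Cricetus and Rana subtends (((Lycaon,Panthera),((Secale,((Passer,Rana),(Gulo,(Puma,Glossina)))),Mustela)),(Formica,((Melursus,Cricetus),(Oncorhynchus,Turdus)))) (14 taxa).
The MRCA of Cricetus and Staphylococcus subtends ((((Microtus,Staphylococcus),Columba),Alnus),(((Lycaon,Panthera),((Secale,((Passer,Rana),(Gulo,(Puma,Glossina)))),Mustela)),(Formica,((Melursus,Cricetus),(Oncorhynchus,Turdus))))) (18 taxa).
The first is nested inside the second, so Cricetus shares a more recent common ancestor with Rana.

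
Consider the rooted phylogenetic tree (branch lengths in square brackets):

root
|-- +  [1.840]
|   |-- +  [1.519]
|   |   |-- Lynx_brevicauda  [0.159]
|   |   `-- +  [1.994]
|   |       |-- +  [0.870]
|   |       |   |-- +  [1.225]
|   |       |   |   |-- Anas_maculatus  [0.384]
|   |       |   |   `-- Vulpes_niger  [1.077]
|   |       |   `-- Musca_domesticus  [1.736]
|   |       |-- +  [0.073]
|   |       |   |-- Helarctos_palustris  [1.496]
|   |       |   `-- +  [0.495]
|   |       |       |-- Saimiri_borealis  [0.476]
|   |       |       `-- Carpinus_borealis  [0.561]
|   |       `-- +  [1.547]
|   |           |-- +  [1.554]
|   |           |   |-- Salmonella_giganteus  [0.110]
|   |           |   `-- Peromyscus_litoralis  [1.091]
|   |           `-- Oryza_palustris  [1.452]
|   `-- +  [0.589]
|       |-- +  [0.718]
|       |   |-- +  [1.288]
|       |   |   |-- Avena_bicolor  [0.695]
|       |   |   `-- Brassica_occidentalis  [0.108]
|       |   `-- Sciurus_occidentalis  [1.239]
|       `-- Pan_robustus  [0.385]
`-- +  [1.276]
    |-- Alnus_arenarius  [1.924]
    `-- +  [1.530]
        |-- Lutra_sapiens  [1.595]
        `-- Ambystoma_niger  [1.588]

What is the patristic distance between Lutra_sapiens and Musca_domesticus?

12.360

The path runs Lutra_sapiens → … → MRCA → … → Musca_domesticus; the MRCA is the root of the tree.
Branch lengths along that path: 1.595 + 1.530 + 1.276 + 1.840 + 1.519 + 1.994 + 0.870 + 1.736 = 12.360.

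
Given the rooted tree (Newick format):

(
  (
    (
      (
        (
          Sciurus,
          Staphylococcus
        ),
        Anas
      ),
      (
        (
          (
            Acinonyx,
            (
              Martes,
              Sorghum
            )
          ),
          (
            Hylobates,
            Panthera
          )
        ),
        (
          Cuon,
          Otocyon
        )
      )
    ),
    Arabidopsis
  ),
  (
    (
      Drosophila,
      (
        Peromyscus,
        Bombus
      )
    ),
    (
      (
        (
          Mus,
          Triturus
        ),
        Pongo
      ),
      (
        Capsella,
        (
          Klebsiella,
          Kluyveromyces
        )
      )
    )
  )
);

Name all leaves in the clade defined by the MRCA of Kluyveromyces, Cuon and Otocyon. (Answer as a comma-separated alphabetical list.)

Tracing Kluyveromyces: it sits inside (Klebsiella,Kluyveromyces).
Tracing Cuon: it sits inside (Cuon,Otocyon).
Tracing Otocyon: it sits inside (Cuon,Otocyon).
The smallest clade enclosing all 3 is the whole tree (their MRCA is the root), so the answer is all 20 tips in alphabetical order.

Acinonyx, Anas, Arabidopsis, Bombus, Capsella, Cuon, Drosophila, Hylobates, Klebsiella, Kluyveromyces, Martes, Mus, Otocyon, Panthera, Peromyscus, Pongo, Sciurus, Sorghum, Staphylococcus, Triturus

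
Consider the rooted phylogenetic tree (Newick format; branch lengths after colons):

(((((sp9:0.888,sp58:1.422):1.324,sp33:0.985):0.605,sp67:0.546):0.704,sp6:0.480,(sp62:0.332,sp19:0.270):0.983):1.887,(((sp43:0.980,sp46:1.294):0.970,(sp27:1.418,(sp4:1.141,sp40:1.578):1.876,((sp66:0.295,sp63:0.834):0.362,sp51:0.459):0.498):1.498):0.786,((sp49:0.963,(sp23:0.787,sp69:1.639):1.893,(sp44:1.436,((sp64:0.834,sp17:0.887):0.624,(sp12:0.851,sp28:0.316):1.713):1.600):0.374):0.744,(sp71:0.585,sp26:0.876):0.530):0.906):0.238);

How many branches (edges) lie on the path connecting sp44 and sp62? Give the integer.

8

The MRCA of sp44 and sp62 is the root of the tree.
From sp44 up to that node: 5 branches. From sp62 up to the same node: 3 branches. Total: 5 + 3 = 8.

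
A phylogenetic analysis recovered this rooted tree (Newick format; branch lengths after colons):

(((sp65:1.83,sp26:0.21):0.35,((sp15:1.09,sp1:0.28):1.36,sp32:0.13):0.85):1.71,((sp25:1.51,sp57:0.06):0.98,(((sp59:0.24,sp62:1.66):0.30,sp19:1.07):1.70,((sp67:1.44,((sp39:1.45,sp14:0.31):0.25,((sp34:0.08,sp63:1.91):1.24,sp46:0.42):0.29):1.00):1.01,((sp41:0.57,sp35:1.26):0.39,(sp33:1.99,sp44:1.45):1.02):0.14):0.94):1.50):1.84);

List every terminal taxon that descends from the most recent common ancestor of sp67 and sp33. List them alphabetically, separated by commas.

Tracing sp67: it sits inside (sp67,((sp39,sp14),((sp34,sp63),sp46))).
Tracing sp33: it sits inside (sp33,sp44).
The smallest clade enclosing both is ((sp67,((sp39,sp14),((sp34,sp63),sp46))),((sp41,sp35),(sp33,sp44))); the answer is its 10 terminal taxa in alphabetical order.

sp14, sp33, sp34, sp35, sp39, sp41, sp44, sp46, sp63, sp67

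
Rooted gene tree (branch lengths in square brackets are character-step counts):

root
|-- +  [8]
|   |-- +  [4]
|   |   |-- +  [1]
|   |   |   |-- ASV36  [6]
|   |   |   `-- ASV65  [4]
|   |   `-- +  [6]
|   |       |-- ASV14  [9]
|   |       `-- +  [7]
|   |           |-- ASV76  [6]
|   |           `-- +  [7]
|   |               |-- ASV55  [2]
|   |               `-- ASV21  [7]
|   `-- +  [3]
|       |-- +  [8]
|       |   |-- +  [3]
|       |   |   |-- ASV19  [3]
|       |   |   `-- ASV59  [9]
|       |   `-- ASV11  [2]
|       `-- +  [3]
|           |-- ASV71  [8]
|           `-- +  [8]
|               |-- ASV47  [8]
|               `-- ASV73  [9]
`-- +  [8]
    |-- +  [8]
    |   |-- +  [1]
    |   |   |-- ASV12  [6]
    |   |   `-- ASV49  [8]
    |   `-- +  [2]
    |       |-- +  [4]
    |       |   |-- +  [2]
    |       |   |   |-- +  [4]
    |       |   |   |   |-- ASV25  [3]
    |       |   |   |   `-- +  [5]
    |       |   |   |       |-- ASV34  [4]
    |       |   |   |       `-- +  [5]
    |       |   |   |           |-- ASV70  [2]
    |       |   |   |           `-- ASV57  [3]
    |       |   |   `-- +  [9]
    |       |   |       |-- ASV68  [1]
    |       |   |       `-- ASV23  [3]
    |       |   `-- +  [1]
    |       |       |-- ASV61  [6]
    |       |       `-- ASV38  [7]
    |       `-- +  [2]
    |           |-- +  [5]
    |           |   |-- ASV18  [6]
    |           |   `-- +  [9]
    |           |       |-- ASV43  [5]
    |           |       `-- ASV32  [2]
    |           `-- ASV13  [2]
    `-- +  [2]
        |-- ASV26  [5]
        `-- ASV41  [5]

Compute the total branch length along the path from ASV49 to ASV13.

The path runs ASV49 → … → MRCA → … → ASV13; the MRCA is the node subtending ((ASV12,ASV49),((((ASV25,(ASV34,(ASV70,ASV57))),(ASV68,ASV23)),(ASV61,ASV38)),((ASV18,(ASV43,ASV32)),ASV13))).
Branch lengths along that path: 8 + 1 + 2 + 2 + 2 = 15.

15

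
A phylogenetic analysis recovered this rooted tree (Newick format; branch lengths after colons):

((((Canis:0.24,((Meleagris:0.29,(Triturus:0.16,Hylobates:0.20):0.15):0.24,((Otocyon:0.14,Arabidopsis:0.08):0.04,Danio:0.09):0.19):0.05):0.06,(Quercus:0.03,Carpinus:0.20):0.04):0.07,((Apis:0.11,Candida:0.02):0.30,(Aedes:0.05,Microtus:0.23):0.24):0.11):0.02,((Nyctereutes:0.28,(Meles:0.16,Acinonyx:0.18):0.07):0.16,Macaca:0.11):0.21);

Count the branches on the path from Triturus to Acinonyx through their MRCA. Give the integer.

11

The MRCA of Triturus and Acinonyx is the root of the tree.
From Triturus up to that node: 7 branches. From Acinonyx up to the same node: 4 branches. Total: 7 + 4 = 11.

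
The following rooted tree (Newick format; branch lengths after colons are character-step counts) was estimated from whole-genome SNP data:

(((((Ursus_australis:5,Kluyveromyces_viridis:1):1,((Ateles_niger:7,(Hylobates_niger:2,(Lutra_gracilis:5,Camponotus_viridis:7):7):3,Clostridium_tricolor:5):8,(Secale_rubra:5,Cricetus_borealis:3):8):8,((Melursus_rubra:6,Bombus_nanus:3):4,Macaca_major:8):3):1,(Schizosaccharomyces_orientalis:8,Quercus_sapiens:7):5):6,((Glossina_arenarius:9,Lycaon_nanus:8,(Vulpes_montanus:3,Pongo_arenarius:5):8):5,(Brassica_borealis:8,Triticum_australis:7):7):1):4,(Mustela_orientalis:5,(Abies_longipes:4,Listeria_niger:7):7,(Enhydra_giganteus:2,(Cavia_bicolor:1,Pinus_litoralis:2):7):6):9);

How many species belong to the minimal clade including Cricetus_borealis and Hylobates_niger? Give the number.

7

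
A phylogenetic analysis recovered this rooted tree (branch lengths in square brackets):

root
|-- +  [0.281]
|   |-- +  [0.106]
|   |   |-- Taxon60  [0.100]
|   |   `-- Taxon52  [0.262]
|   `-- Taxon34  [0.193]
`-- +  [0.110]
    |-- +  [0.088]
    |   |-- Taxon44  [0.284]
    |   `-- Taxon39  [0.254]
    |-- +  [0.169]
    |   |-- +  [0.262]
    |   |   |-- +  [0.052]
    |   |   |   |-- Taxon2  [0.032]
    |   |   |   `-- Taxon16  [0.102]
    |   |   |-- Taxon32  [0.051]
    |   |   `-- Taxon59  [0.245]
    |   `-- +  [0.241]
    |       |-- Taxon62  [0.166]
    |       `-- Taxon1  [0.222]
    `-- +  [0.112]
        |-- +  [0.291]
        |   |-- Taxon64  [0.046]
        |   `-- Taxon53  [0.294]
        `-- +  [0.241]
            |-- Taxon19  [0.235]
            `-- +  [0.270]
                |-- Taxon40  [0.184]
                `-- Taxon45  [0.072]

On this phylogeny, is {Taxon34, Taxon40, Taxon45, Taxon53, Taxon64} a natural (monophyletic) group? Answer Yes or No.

The MRCA of the listed taxa is the root, so the smallest clade containing them is the whole tree.
That clade also contains Taxon1, Taxon16, Taxon19, Taxon2, Taxon32, Taxon39, Taxon44, Taxon52, Taxon59, Taxon60, Taxon62, which are not in the proposed group, so the group is not monophyletic.

No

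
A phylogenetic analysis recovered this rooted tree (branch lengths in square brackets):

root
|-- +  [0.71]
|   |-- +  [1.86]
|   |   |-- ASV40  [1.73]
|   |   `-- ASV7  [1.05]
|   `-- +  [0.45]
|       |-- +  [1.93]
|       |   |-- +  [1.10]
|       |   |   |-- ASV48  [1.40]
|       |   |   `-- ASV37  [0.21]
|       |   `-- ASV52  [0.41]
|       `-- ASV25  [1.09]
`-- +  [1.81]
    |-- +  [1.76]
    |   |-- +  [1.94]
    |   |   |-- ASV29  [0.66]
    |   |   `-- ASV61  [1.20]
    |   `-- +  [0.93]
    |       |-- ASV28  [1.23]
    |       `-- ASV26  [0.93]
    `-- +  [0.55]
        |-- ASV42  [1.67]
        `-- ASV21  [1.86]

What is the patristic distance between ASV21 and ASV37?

The path runs ASV21 → … → MRCA → … → ASV37; the MRCA is the root of the tree.
Branch lengths along that path: 1.86 + 0.55 + 1.81 + 0.71 + 0.45 + 1.93 + 1.10 + 0.21 = 8.62.

8.62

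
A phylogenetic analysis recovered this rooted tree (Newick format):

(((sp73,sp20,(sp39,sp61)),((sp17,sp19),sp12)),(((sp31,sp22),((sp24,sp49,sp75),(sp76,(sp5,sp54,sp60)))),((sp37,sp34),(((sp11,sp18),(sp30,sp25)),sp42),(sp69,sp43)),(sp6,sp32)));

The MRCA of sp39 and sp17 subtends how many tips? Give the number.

7

The MRCA of sp39 and sp17 is the node subtending ((sp73,sp20,(sp39,sp61)),((sp17,sp19),sp12)).
That clade contains 7 terminal taxa: sp12, sp17, sp19, sp20, sp39, sp61, sp73.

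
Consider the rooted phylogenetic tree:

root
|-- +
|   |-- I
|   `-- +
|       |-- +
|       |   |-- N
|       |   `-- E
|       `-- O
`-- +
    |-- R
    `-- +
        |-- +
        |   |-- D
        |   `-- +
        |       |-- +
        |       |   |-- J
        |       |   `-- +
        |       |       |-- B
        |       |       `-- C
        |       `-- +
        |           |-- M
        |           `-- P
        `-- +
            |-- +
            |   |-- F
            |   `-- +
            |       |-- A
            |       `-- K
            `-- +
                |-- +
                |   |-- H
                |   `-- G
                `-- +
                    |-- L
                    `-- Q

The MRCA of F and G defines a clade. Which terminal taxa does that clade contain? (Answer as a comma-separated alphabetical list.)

Tracing F: it sits inside (F,(A,K)).
Tracing G: it sits inside (H,G).
The smallest clade enclosing both is ((F,(A,K)),((H,G),(L,Q))); the answer is its 7 terminal taxa in alphabetical order.

A, F, G, H, K, L, Q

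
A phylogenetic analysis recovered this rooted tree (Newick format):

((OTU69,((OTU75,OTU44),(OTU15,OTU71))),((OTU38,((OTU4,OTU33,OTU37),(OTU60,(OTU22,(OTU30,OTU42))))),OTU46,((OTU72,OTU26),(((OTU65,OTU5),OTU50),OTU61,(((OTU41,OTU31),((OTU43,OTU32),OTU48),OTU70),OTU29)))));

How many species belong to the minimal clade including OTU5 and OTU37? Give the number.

22

The MRCA of OTU5 and OTU37 is the node subtending ((OTU38,((OTU4,OTU33,OTU37),(OTU60,(OTU22,(OTU30,OTU42))))),OTU46,((OTU72,OTU26),(((OTU65,OTU5),OTU50),OTU61,(((OTU41,OTU31),((OTU43,OTU32),OTU48),OTU70),OTU29)))).
That clade contains 22 terminal taxa: OTU22, OTU26, OTU29, OTU30, OTU31, OTU32, OTU33, OTU37, OTU38, OTU4, OTU41, OTU42, OTU43, OTU46, OTU48, OTU5, OTU50, OTU60, OTU61, OTU65, OTU70, OTU72.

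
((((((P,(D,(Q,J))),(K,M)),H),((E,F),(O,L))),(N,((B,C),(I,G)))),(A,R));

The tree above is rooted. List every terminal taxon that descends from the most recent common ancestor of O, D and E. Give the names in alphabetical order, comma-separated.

Tracing O: it sits inside (O,L).
Tracing D: it sits inside (D,(Q,J)).
Tracing E: it sits inside (E,F).
The smallest clade enclosing all 3 is ((((P,(D,(Q,J))),(K,M)),H),((E,F),(O,L))); the answer is its 11 terminal taxa in alphabetical order.

D, E, F, H, J, K, L, M, O, P, Q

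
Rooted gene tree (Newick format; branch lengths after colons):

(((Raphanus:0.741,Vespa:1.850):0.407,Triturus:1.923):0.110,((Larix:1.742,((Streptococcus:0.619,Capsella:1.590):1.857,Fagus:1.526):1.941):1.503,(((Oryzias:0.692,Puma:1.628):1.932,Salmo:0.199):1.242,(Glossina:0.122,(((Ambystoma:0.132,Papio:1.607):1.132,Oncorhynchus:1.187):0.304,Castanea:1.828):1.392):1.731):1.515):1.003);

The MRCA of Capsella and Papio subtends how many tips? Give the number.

12

The MRCA of Capsella and Papio is the node subtending ((Larix,((Streptococcus,Capsella),Fagus)),(((Oryzias,Puma),Salmo),(Glossina,(((Ambystoma,Papio),Oncorhynchus),Castanea)))).
That clade contains 12 terminal taxa: Ambystoma, Capsella, Castanea, Fagus, Glossina, Larix, Oncorhynchus, Oryzias, Papio, Puma, Salmo, Streptococcus.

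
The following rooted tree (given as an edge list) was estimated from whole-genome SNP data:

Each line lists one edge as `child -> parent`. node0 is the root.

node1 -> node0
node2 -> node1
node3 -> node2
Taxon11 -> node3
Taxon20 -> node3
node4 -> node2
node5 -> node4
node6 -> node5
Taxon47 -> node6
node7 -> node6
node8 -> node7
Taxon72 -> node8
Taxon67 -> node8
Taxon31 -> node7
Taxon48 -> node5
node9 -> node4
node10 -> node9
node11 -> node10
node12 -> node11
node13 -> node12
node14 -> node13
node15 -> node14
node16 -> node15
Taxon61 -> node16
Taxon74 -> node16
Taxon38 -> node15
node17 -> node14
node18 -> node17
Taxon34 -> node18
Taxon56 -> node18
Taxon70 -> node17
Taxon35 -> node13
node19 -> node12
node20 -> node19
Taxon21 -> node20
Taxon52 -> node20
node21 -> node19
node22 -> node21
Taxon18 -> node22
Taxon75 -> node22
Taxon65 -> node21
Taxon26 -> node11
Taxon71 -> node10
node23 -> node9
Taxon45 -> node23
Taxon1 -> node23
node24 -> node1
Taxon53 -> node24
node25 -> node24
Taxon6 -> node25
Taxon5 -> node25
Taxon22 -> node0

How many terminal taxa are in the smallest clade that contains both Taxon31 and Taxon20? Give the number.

The MRCA of Taxon31 and Taxon20 is the node subtending ((Taxon11,Taxon20),(((Taxon47,((Taxon72,Taxon67),Taxon31)),Taxon48),((((((((Taxon61,Taxon74),Taxon38),((Taxon34,Taxon56),Taxon70)),Taxon35),((Taxon21,Taxon52),((Taxon18,Taxon75),Taxon65))),Taxon26),Taxon71),(Taxon45,Taxon1)))).
That clade contains 23 terminal taxa: Taxon1, Taxon11, Taxon18, Taxon20, Taxon21, Taxon26, Taxon31, Taxon34, Taxon35, Taxon38, Taxon45, Taxon47, Taxon48, Taxon52, Taxon56, Taxon61, Taxon65, Taxon67, Taxon70, Taxon71, Taxon72, Taxon74, Taxon75.

23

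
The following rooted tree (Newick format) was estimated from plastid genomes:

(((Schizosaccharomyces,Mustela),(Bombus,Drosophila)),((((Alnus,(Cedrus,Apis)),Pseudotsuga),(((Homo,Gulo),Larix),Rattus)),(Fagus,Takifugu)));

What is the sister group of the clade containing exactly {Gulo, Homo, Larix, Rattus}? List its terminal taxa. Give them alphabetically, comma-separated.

Alnus, Apis, Cedrus, Pseudotsuga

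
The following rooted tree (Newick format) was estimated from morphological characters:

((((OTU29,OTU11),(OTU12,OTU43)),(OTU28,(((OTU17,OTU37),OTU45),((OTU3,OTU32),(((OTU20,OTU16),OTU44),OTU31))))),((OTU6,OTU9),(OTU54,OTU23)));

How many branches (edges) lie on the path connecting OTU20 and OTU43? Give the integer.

The MRCA of OTU20 and OTU43 is the node subtending (((OTU29,OTU11),(OTU12,OTU43)),(OTU28,(((OTU17,OTU37),OTU45),((OTU3,OTU32),(((OTU20,OTU16),OTU44),OTU31))))).
From OTU20 up to that node: 7 branches. From OTU43 up to the same node: 3 branches. Total: 7 + 3 = 10.

10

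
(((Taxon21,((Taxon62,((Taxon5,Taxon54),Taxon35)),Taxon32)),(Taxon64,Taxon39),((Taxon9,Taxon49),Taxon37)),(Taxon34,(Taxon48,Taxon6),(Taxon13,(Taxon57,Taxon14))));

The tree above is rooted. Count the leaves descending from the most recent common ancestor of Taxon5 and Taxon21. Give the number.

The MRCA of Taxon5 and Taxon21 is the node subtending (Taxon21,((Taxon62,((Taxon5,Taxon54),Taxon35)),Taxon32)).
That clade contains 6 terminal taxa: Taxon21, Taxon32, Taxon35, Taxon5, Taxon54, Taxon62.

6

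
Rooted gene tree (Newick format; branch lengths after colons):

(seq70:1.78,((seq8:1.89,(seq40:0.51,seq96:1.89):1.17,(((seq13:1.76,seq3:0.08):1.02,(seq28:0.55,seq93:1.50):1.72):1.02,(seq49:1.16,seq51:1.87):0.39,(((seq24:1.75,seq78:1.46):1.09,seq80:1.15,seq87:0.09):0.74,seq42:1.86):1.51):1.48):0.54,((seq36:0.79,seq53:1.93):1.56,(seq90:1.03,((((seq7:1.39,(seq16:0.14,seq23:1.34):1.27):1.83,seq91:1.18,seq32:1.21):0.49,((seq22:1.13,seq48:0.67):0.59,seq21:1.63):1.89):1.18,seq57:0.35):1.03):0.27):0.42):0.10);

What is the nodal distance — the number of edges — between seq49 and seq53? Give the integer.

The MRCA of seq49 and seq53 is the node subtending ((seq8,(seq40,seq96),(((seq13,seq3),(seq28,seq93)),(seq49,seq51),(((seq24,seq78),seq80,seq87),seq42))),((seq36,seq53),(seq90,((((seq7,(seq16,seq23)),seq91,seq32),((seq22,seq48),seq21)),seq57)))).
From seq49 up to that node: 4 branches. From seq53 up to the same node: 3 branches. Total: 4 + 3 = 7.

7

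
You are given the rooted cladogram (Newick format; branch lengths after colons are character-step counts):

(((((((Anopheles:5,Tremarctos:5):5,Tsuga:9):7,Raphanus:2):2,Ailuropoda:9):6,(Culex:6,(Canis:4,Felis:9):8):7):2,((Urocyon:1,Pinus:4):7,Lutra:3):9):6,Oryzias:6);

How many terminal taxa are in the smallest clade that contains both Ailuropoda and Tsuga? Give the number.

5

The MRCA of Ailuropoda and Tsuga is the node subtending ((((Anopheles,Tremarctos),Tsuga),Raphanus),Ailuropoda).
That clade contains 5 terminal taxa: Ailuropoda, Anopheles, Raphanus, Tremarctos, Tsuga.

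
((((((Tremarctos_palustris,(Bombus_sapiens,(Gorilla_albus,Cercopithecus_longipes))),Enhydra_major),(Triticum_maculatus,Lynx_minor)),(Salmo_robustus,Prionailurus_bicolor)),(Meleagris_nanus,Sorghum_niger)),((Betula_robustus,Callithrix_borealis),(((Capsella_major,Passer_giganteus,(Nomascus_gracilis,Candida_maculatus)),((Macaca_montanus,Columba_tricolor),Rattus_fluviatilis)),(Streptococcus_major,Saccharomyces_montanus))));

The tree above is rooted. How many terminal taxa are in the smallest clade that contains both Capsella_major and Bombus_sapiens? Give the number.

22

The MRCA of Capsella_major and Bombus_sapiens is the root, so the clade is the entire tree.
That clade contains 22 terminal taxa: Betula_robustus, Bombus_sapiens, Callithrix_borealis, Candida_maculatus, Capsella_major, Cercopithecus_longipes, Columba_tricolor, Enhydra_major, Gorilla_albus, Lynx_minor, Macaca_montanus, Meleagris_nanus, Nomascus_gracilis, Passer_giganteus, Prionailurus_bicolor, Rattus_fluviatilis, Saccharomyces_montanus, Salmo_robustus, Sorghum_niger, Streptococcus_major, Tremarctos_palustris, Triticum_maculatus.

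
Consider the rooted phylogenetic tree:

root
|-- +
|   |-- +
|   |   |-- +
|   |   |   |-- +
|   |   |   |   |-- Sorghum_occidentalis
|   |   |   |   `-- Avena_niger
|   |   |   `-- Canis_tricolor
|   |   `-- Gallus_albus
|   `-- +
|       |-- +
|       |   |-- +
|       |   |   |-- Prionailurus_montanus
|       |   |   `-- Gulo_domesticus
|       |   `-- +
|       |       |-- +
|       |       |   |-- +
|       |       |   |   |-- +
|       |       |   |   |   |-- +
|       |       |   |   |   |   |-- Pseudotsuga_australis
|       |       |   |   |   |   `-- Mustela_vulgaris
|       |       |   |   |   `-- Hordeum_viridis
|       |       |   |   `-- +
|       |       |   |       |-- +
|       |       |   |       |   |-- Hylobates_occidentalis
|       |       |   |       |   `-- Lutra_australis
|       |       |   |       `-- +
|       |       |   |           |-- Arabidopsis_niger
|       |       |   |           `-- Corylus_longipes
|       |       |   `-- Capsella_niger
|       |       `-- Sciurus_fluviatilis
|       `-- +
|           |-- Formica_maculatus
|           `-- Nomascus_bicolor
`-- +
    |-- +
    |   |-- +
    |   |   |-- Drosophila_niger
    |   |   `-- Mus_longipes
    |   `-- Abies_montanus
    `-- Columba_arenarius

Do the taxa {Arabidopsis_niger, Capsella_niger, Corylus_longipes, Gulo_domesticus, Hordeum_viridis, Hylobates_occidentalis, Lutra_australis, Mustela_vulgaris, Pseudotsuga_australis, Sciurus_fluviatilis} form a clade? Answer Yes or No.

The MRCA of the listed taxa subtends ((Prionailurus_montanus,Gulo_domesticus),(((((Pseudotsuga_australis,Mustela_vulgaris),Hordeum_viridis),((Hylobates_occidentalis,Lutra_australis),(Arabidopsis_niger,Corylus_longipes))),Capsella_niger),Sciurus_fluviatilis)).
That clade also contains Prionailurus_montanus, which is not in the proposed group, so the group is not monophyletic.

No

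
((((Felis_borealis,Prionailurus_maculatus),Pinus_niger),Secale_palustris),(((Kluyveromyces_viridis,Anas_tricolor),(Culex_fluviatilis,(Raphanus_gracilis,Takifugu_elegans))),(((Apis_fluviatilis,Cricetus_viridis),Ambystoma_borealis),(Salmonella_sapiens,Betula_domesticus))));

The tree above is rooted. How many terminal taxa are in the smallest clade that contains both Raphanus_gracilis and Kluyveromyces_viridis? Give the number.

The MRCA of Raphanus_gracilis and Kluyveromyces_viridis is the node subtending ((Kluyveromyces_viridis,Anas_tricolor),(Culex_fluviatilis,(Raphanus_gracilis,Takifugu_elegans))).
That clade contains 5 terminal taxa: Anas_tricolor, Culex_fluviatilis, Kluyveromyces_viridis, Raphanus_gracilis, Takifugu_elegans.

5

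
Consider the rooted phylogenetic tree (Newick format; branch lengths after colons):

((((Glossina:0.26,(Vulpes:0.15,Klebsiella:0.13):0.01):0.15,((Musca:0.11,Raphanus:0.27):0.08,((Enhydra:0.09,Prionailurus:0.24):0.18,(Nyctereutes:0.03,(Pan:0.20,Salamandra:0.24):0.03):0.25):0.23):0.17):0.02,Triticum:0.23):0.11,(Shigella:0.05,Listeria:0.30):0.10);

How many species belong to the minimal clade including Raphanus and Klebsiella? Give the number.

The MRCA of Raphanus and Klebsiella is the node subtending ((Glossina,(Vulpes,Klebsiella)),((Musca,Raphanus),((Enhydra,Prionailurus),(Nyctereutes,(Pan,Salamandra))))).
That clade contains 10 terminal taxa: Enhydra, Glossina, Klebsiella, Musca, Nyctereutes, Pan, Prionailurus, Raphanus, Salamandra, Vulpes.

10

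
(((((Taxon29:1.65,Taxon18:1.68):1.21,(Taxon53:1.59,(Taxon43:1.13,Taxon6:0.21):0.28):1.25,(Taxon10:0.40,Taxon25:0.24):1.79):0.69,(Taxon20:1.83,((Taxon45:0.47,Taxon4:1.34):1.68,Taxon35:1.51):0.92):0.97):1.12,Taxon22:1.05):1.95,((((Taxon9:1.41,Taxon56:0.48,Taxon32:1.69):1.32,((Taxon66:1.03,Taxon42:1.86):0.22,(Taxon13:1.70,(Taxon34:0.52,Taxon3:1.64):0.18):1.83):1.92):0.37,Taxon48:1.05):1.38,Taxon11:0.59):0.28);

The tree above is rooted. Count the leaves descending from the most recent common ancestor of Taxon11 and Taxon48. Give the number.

10

The MRCA of Taxon11 and Taxon48 is the node subtending ((((Taxon9,Taxon56,Taxon32),((Taxon66,Taxon42),(Taxon13,(Taxon34,Taxon3)))),Taxon48),Taxon11).
That clade contains 10 terminal taxa: Taxon11, Taxon13, Taxon3, Taxon32, Taxon34, Taxon42, Taxon48, Taxon56, Taxon66, Taxon9.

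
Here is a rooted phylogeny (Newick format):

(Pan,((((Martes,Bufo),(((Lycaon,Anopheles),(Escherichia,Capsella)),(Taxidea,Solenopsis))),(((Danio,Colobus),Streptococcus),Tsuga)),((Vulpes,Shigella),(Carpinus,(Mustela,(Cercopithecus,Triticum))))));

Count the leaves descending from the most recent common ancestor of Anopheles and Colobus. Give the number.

12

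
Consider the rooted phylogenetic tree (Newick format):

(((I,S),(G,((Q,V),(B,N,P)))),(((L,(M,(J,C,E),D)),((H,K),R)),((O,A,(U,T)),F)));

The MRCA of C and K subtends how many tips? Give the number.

9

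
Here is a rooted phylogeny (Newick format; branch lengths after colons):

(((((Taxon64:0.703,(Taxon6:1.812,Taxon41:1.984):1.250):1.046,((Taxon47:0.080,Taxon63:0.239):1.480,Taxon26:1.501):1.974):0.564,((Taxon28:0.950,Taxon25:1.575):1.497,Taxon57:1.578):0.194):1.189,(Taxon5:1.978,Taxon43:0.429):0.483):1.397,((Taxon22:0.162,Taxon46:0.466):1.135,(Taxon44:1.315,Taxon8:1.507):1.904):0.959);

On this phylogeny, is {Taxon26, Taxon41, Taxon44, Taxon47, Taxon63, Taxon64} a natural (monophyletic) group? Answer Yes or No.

No

The MRCA of the listed taxa is the root, so the smallest clade containing them is the whole tree.
That clade also contains Taxon22, Taxon25, Taxon28, Taxon43, Taxon46, Taxon5, Taxon57, Taxon6, Taxon8, which are not in the proposed group, so the group is not monophyletic.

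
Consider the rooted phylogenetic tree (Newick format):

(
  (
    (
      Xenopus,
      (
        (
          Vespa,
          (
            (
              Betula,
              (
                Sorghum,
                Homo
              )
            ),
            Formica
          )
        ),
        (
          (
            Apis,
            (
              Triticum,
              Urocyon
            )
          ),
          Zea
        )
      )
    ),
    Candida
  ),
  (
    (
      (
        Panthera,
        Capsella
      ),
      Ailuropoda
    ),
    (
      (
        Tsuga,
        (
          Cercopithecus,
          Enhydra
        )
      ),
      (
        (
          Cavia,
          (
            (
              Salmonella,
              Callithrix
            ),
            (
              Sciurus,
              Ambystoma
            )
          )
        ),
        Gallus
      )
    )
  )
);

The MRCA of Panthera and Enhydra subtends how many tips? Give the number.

12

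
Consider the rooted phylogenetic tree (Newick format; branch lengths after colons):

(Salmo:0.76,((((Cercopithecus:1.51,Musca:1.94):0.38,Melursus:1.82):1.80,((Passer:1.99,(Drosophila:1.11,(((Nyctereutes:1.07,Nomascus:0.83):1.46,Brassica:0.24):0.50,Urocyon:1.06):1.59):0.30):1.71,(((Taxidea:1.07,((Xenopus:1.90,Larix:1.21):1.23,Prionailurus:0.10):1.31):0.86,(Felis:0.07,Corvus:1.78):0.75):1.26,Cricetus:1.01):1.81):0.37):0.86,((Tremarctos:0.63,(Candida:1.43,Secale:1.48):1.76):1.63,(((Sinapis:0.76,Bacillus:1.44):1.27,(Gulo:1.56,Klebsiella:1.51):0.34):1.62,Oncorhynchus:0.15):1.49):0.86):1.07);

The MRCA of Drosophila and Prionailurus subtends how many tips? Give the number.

13

The MRCA of Drosophila and Prionailurus is the node subtending ((Passer,(Drosophila,(((Nyctereutes,Nomascus),Brassica),Urocyon))),(((Taxidea,((Xenopus,Larix),Prionailurus)),(Felis,Corvus)),Cricetus)).
That clade contains 13 terminal taxa: Brassica, Corvus, Cricetus, Drosophila, Felis, Larix, Nomascus, Nyctereutes, Passer, Prionailurus, Taxidea, Urocyon, Xenopus.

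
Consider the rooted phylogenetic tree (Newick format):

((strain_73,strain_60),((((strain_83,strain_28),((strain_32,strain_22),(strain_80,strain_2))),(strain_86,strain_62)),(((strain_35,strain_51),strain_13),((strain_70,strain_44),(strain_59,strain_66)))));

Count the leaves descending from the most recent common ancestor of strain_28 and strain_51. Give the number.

15

The MRCA of strain_28 and strain_51 is the node subtending ((((strain_83,strain_28),((strain_32,strain_22),(strain_80,strain_2))),(strain_86,strain_62)),(((strain_35,strain_51),strain_13),((strain_70,strain_44),(strain_59,strain_66)))).
That clade contains 15 terminal taxa: strain_13, strain_2, strain_22, strain_28, strain_32, strain_35, strain_44, strain_51, strain_59, strain_62, strain_66, strain_70, strain_80, strain_83, strain_86.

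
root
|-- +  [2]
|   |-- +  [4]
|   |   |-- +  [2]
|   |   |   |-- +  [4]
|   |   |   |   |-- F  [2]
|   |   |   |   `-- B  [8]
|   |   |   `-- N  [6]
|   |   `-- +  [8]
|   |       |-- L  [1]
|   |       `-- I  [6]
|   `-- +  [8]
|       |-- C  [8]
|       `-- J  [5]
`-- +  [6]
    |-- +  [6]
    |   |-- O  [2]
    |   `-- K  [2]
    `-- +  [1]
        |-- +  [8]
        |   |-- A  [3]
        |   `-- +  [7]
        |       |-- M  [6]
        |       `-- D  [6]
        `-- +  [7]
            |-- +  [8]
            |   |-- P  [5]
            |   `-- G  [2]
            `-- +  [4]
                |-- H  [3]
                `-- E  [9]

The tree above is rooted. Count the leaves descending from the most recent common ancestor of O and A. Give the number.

9

The MRCA of O and A is the node subtending ((O,K),((A,(M,D)),((P,G),(H,E)))).
That clade contains 9 terminal taxa: A, D, E, G, H, K, M, O, P.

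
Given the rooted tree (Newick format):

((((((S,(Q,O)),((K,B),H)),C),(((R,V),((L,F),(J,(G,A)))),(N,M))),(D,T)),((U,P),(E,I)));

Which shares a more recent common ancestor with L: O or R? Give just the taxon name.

The MRCA of L and R subtends ((R,V),((L,F),(J,(G,A)))) (7 taxa).
The MRCA of L and O subtends ((((S,(Q,O)),((K,B),H)),C),(((R,V),((L,F),(J,(G,A)))),(N,M))) (16 taxa).
The first is nested inside the second, so L shares a more recent common ancestor with R.

R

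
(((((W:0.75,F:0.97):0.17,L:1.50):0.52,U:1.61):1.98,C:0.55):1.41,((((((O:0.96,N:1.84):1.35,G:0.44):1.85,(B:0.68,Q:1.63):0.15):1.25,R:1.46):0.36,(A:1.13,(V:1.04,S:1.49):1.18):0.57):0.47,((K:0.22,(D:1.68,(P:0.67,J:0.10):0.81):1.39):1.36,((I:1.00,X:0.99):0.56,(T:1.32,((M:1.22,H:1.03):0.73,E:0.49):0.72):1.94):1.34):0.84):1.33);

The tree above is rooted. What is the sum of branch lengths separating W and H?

12.76

The path runs W → … → MRCA → … → H; the MRCA is the root of the tree.
Branch lengths along that path: 0.75 + 0.17 + 0.52 + 1.98 + 1.41 + 1.33 + 0.84 + 1.34 + 1.94 + 0.72 + 0.73 + 1.03 = 12.76.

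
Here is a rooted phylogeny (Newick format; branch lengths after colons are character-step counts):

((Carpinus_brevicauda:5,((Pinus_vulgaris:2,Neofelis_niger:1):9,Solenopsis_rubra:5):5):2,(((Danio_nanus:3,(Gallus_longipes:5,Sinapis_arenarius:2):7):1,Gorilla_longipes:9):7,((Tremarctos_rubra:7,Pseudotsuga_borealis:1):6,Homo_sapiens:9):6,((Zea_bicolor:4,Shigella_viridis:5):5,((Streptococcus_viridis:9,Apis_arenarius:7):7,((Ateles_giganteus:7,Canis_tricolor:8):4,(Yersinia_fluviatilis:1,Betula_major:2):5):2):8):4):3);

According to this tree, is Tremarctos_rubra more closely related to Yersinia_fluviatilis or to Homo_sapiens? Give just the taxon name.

The MRCA of Tremarctos_rubra and Homo_sapiens subtends ((Tremarctos_rubra,Pseudotsuga_borealis),Homo_sapiens) (3 taxa).
The MRCA of Tremarctos_rubra and Yersinia_fluviatilis subtends (((Danio_nanus,(Gallus_longipes,Sinapis_arenarius)),Gorilla_longipes),((Tremarctos_rubra,Pseudotsuga_borealis),Homo_sapiens),((Zea_bicolor,Shigella_viridis),((Streptococcus_viridis,Apis_arenarius),((Ateles_giganteus,Canis_tricolor),(Yersinia_fluviatilis,Betula_major))))) (15 taxa).
The first is nested inside the second, so Tremarctos_rubra shares a more recent common ancestor with Homo_sapiens.

Homo_sapiens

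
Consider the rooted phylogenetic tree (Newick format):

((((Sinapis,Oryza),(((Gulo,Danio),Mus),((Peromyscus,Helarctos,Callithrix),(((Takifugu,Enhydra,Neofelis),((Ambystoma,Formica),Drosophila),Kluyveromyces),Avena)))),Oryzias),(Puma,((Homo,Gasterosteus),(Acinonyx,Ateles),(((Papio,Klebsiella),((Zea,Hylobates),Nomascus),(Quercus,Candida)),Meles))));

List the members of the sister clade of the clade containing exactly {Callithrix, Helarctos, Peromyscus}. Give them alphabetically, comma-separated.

The clade containing exactly {Callithrix, Helarctos, Peromyscus} attaches to the tree at the node subtending ((Peromyscus,Helarctos,Callithrix),(((Takifugu,Enhydra,Neofelis),((Ambystoma,Formica),Drosophila),Kluyveromyces),Avena)).
The other lineage descending from that same node — the sister group — is (((Takifugu,Enhydra,Neofelis),((Ambystoma,Formica),Drosophila),Kluyveromyces),Avena); its 8 tips in alphabetical order are the answer.

Ambystoma, Avena, Drosophila, Enhydra, Formica, Kluyveromyces, Neofelis, Takifugu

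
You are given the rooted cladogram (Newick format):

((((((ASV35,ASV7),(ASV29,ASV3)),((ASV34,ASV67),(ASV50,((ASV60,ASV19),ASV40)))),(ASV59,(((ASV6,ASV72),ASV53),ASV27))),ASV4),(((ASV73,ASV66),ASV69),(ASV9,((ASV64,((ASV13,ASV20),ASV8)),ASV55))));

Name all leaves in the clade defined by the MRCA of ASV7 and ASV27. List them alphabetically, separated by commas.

Tracing ASV7: it sits inside (ASV35,ASV7).
Tracing ASV27: it sits inside (((ASV6,ASV72),ASV53),ASV27).
The smallest clade enclosing both is ((((ASV35,ASV7),(ASV29,ASV3)),((ASV34,ASV67),(ASV50,((ASV60,ASV19),ASV40)))),(ASV59,(((ASV6,ASV72),ASV53),ASV27))); the answer is its 15 terminal taxa in alphabetical order.

ASV19, ASV27, ASV29, ASV3, ASV34, ASV35, ASV40, ASV50, ASV53, ASV59, ASV6, ASV60, ASV67, ASV7, ASV72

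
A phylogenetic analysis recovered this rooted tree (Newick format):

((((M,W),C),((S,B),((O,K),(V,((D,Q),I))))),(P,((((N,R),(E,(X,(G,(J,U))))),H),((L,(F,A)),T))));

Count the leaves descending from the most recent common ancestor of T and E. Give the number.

The MRCA of T and E is the node subtending ((((N,R),(E,(X,(G,(J,U))))),H),((L,(F,A)),T)).
That clade contains 12 terminal taxa: A, E, F, G, H, J, L, N, R, T, U, X.

12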